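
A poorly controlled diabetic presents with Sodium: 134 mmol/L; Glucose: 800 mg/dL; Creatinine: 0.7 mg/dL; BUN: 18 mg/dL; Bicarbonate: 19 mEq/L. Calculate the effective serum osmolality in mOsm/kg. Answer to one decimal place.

312.4 mOsm/kg

Effective osmolality excludes urea (freely permeant across cell membranes):
2·Na + glucose/18
= 2·134 + 800/18
= 268 + 44.44
= 312.44 mOsm/kg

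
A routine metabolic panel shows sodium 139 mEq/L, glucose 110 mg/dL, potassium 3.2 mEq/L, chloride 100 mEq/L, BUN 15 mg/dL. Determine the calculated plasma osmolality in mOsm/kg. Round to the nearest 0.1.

289.5 mOsm/kg

Calculated osmolality = 2·Na + glucose/18 + BUN/2.8
= 2·139 + 110/18 + 15/2.8
= 278 + 6.11 + 5.36
= 289.47 mOsm/kg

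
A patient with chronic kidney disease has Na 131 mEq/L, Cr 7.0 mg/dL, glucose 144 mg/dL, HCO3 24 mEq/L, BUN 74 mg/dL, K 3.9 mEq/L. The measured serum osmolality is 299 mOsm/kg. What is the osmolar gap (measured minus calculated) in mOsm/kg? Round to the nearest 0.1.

2.6 mOsm/kg

Calculated osmolality = 2·Na + glucose/18 + BUN/2.8
= 2·131 + 144/18 + 74/2.8
= 262 + 8 + 26.43
= 296.43 mOsm/kg ≈ 296.4 mOsm/kg
Osmolar gap = measured − calculated = 299 − 296.4 = 2.6 mOsm/kg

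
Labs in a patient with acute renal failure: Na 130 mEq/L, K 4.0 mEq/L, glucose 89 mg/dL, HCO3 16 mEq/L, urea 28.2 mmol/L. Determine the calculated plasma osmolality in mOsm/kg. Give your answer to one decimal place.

Calculated osmolality = 2·Na + glucose/18 + urea
= 2·130 + 89/18 + 28.2
= 260 + 4.94 + 28.20
= 293.14 mOsm/kg

293.1 mOsm/kg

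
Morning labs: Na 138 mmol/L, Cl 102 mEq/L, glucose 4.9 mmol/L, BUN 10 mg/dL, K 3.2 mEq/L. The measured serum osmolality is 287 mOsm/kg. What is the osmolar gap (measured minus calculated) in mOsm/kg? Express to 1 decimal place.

Calculated osmolality = 2·Na + glucose + BUN/2.8
= 2·138 + 4.9 + 10/2.8
= 276 + 4.90 + 3.57
= 284.47 mOsm/kg ≈ 284.5 mOsm/kg
Osmolar gap = measured − calculated = 287 − 284.5 = 2.5 mOsm/kg

2.5 mOsm/kg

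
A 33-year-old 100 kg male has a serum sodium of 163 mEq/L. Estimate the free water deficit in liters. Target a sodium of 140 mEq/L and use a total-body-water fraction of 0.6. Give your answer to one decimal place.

TBW = 0.6 · 100 = 60 L
Free water deficit = TBW · (Na/140 − 1)
= 60 · (163/140 − 1)
= 60 · 0.1643
= 9.86 L

9.9 L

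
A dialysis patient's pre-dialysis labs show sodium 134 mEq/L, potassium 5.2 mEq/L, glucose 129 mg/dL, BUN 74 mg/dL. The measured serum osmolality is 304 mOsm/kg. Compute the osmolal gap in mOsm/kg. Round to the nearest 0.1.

2.4 mOsm/kg

Calculated osmolality = 2·Na + glucose/18 + BUN/2.8
= 2·134 + 129/18 + 74/2.8
= 268 + 7.17 + 26.43
= 301.6 mOsm/kg ≈ 301.6 mOsm/kg
Osmolar gap = measured − calculated = 304 − 301.6 = 2.4 mOsm/kg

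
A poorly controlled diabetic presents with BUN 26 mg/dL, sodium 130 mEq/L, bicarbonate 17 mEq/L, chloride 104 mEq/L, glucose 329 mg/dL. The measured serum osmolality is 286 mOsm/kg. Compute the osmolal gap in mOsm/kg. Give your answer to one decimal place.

Calculated osmolality = 2·Na + glucose/18 + BUN/2.8
= 2·130 + 329/18 + 26/2.8
= 260 + 18.28 + 9.29
= 287.57 mOsm/kg ≈ 287.6 mOsm/kg
Osmolar gap = measured − calculated = 286 − 287.6 = -1.6 mOsm/kg

-1.6 mOsm/kg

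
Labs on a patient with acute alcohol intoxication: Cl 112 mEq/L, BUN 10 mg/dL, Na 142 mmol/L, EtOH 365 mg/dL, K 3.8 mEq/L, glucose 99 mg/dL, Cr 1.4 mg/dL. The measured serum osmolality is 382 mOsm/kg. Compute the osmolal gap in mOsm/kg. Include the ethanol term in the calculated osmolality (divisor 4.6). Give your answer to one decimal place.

9.6 mOsm/kg

Calculated osmolality = 2·Na + glucose/18 + BUN/2.8 + ethanol/4.6
= 2·142 + 99/18 + 10/2.8 + 365/4.6
= 284 + 5.50 + 3.57 + 79.35
= 372.42 mOsm/kg ≈ 372.4 mOsm/kg
Osmolar gap = measured − calculated = 382 − 372.4 = 9.6 mOsm/kg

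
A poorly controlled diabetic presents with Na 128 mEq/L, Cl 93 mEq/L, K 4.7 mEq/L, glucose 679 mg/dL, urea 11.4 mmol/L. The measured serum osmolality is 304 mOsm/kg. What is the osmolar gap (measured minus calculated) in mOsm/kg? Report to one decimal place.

Calculated osmolality = 2·Na + glucose/18 + urea
= 2·128 + 679/18 + 11.4
= 256 + 37.72 + 11.40
= 305.12 mOsm/kg ≈ 305.1 mOsm/kg
Osmolar gap = measured − calculated = 304 − 305.1 = -1.1 mOsm/kg

-1.1 mOsm/kg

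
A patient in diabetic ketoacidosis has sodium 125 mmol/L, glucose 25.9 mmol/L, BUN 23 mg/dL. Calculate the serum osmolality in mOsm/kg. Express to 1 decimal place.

284.1 mOsm/kg

Calculated osmolality = 2·Na + glucose + BUN/2.8
= 2·125 + 25.9 + 23/2.8
= 250 + 25.90 + 8.21
= 284.11 mOsm/kg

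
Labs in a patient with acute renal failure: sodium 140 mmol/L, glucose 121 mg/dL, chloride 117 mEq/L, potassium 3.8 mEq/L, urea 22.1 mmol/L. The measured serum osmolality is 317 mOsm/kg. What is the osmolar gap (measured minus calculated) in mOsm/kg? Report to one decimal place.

Calculated osmolality = 2·Na + glucose/18 + urea
= 2·140 + 121/18 + 22.1
= 280 + 6.72 + 22.10
= 308.82 mOsm/kg ≈ 308.8 mOsm/kg
Osmolar gap = measured − calculated = 317 − 308.8 = 8.2 mOsm/kg

8.2 mOsm/kg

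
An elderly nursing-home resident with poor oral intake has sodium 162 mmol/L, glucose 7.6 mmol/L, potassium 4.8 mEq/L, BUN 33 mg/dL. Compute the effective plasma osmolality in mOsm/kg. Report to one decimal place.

Effective osmolality excludes urea (freely permeant across cell membranes):
2·Na + glucose
= 2·162 + 7.6
= 324 + 7.6
= 331.6 mOsm/kg

331.6 mOsm/kg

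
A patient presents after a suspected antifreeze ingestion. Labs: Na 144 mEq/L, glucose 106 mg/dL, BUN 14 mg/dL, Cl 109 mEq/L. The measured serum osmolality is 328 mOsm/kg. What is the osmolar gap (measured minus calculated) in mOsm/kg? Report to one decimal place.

Calculated osmolality = 2·Na + glucose/18 + BUN/2.8
= 2·144 + 106/18 + 14/2.8
= 288 + 5.89 + 5
= 298.89 mOsm/kg ≈ 298.9 mOsm/kg
Osmolar gap = measured − calculated = 328 − 298.9 = 29.1 mOsm/kg

29.1 mOsm/kg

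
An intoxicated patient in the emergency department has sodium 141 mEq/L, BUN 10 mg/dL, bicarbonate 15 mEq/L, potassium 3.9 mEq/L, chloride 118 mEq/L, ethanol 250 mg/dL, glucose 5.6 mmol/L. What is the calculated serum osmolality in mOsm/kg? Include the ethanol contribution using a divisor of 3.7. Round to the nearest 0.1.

358.7 mOsm/kg

Calculated osmolality = 2·Na + glucose + BUN/2.8 + ethanol/3.7
= 2·141 + 5.6 + 10/2.8 + 250/3.7
= 282 + 5.60 + 3.57 + 67.57
= 358.74 mOsm/kg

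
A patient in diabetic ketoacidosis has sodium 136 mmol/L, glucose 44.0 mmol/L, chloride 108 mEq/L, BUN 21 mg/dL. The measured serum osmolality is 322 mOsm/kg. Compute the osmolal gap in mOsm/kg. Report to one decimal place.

Calculated osmolality = 2·Na + glucose + BUN/2.8
= 2·136 + 44 + 21/2.8
= 272 + 44 + 7.50
= 323.5 mOsm/kg ≈ 323.5 mOsm/kg
Osmolar gap = measured − calculated = 322 − 323.5 = -1.5 mOsm/kg

-1.5 mOsm/kg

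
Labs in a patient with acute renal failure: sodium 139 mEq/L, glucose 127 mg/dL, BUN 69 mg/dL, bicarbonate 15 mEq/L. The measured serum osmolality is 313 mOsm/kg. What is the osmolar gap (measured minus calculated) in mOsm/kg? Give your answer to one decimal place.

Calculated osmolality = 2·Na + glucose/18 + BUN/2.8
= 2·139 + 127/18 + 69/2.8
= 278 + 7.06 + 24.64
= 309.7 mOsm/kg ≈ 309.7 mOsm/kg
Osmolar gap = measured − calculated = 313 − 309.7 = 3.3 mOsm/kg

3.3 mOsm/kg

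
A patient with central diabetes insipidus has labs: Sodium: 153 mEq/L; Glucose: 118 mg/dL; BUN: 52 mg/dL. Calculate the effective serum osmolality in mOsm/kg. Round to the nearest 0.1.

312.6 mOsm/kg

Effective osmolality excludes urea (freely permeant across cell membranes):
2·Na + glucose/18
= 2·153 + 118/18
= 306 + 6.56
= 312.56 mOsm/kg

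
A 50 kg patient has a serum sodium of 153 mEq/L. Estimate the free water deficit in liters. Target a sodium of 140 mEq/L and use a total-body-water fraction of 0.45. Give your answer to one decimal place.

TBW = 0.45 · 50 = 22.5 L
Free water deficit = TBW · (Na/140 − 1)
= 22.5 · (153/140 − 1)
= 22.5 · 0.0929
= 2.09 L

2.1 L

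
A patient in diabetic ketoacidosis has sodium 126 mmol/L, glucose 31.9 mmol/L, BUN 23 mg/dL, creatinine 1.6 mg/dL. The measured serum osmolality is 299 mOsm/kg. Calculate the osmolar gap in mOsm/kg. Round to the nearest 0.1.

6.9 mOsm/kg

Calculated osmolality = 2·Na + glucose + BUN/2.8
= 2·126 + 31.9 + 23/2.8
= 252 + 31.90 + 8.21
= 292.11 mOsm/kg ≈ 292.1 mOsm/kg
Osmolar gap = measured − calculated = 299 − 292.1 = 6.9 mOsm/kg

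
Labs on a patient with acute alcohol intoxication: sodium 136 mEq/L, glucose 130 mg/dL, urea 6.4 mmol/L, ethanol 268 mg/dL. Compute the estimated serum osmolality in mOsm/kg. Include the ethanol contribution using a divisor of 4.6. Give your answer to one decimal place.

343.9 mOsm/kg

Calculated osmolality = 2·Na + glucose/18 + urea + ethanol/4.6
= 2·136 + 130/18 + 6.4 + 268/4.6
= 272 + 7.22 + 6.40 + 58.26
= 343.88 mOsm/kg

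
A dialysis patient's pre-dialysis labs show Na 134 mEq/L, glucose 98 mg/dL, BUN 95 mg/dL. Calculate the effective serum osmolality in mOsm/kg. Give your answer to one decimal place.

273.4 mOsm/kg

Effective osmolality excludes urea (freely permeant across cell membranes):
2·Na + glucose/18
= 2·134 + 98/18
= 268 + 5.44
= 273.44 mOsm/kg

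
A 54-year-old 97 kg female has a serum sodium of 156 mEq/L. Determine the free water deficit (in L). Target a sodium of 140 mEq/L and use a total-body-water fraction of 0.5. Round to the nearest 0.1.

TBW = 0.5 · 97 = 48.5 L
Free water deficit = TBW · (Na/140 − 1)
= 48.5 · (156/140 − 1)
= 48.5 · 0.1143
= 5.54 L

5.5 L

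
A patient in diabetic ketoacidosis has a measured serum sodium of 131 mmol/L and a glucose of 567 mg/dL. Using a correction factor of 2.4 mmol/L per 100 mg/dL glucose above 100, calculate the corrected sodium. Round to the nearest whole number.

142 mmol/L

Corrected Na = measured Na + 2.4 · (glucose − 100)/100
= 131 + 2.4 · (567 − 100)/100
= 131 + 11.2
= 142.2 mmol/L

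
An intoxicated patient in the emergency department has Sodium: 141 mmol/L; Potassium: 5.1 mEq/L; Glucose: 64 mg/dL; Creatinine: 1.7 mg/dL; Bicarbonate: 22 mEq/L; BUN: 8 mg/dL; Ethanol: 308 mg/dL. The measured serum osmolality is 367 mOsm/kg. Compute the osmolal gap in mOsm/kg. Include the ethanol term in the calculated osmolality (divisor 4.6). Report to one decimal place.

11.6 mOsm/kg

Calculated osmolality = 2·Na + glucose/18 + BUN/2.8 + ethanol/4.6
= 2·141 + 64/18 + 8/2.8 + 308/4.6
= 282 + 3.56 + 2.86 + 66.96
= 355.38 mOsm/kg ≈ 355.4 mOsm/kg
Osmolar gap = measured − calculated = 367 − 355.4 = 11.6 mOsm/kg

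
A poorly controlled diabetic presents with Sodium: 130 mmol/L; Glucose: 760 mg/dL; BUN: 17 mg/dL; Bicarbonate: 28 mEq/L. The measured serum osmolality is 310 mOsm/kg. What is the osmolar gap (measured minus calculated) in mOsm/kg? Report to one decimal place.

1.7 mOsm/kg

Calculated osmolality = 2·Na + glucose/18 + BUN/2.8
= 2·130 + 760/18 + 17/2.8
= 260 + 42.22 + 6.07
= 308.29 mOsm/kg ≈ 308.3 mOsm/kg
Osmolar gap = measured − calculated = 310 − 308.3 = 1.7 mOsm/kg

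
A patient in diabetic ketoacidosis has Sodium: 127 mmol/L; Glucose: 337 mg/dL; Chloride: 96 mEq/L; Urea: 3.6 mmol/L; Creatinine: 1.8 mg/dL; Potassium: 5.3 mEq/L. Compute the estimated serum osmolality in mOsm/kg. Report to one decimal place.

276.3 mOsm/kg

Calculated osmolality = 2·Na + glucose/18 + urea
= 2·127 + 337/18 + 3.6
= 254 + 18.72 + 3.60
= 276.32 mOsm/kg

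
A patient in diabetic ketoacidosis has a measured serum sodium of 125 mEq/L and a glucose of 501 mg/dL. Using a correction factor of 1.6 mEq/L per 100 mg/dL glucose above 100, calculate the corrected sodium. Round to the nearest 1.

Corrected Na = measured Na + 1.6 · (glucose − 100)/100
= 125 + 1.6 · (501 − 100)/100
= 125 + 6.4
= 131.4 mEq/L

131 mEq/L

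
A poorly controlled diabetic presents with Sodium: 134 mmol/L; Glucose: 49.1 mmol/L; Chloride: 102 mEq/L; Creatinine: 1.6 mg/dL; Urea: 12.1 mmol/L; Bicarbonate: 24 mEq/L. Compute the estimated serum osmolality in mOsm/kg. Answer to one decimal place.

Calculated osmolality = 2·Na + glucose + urea
= 2·134 + 49.1 + 12.1
= 268 + 49.10 + 12.10
= 329.2 mOsm/kg

329.2 mOsm/kg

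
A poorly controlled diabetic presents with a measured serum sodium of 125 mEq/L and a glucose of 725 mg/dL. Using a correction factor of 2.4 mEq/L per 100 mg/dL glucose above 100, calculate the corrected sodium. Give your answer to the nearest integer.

Corrected Na = measured Na + 2.4 · (glucose − 100)/100
= 125 + 2.4 · (725 − 100)/100
= 125 + 15
= 140 mEq/L

140 mEq/L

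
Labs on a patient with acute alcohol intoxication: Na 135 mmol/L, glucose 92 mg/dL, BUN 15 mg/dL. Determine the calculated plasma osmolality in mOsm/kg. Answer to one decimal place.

280.5 mOsm/kg

Calculated osmolality = 2·Na + glucose/18 + BUN/2.8
= 2·135 + 92/18 + 15/2.8
= 270 + 5.11 + 5.36
= 280.47 mOsm/kg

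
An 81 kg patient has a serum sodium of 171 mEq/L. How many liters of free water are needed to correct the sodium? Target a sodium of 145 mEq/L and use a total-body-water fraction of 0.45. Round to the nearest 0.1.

TBW = 0.45 · 81 = 36.45 L
Free water deficit = TBW · (Na/145 − 1)
= 36.45 · (171/145 − 1)
= 36.45 · 0.1793
= 6.54 L

6.5 L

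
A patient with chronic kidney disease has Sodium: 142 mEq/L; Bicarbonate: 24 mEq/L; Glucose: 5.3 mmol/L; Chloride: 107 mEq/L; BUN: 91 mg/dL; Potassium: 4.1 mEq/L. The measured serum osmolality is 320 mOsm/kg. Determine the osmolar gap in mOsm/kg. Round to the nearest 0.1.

Calculated osmolality = 2·Na + glucose + BUN/2.8
= 2·142 + 5.3 + 91/2.8
= 284 + 5.30 + 32.50
= 321.8 mOsm/kg ≈ 321.8 mOsm/kg
Osmolar gap = measured − calculated = 320 − 321.8 = -1.8 mOsm/kg

-1.8 mOsm/kg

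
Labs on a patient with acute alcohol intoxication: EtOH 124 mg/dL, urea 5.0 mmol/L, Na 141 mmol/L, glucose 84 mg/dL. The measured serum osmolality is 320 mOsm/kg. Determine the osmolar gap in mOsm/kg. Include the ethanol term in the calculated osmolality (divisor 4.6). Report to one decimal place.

1.4 mOsm/kg

Calculated osmolality = 2·Na + glucose/18 + urea + ethanol/4.6
= 2·141 + 84/18 + 5 + 124/4.6
= 282 + 4.67 + 5 + 26.96
= 318.63 mOsm/kg ≈ 318.6 mOsm/kg
Osmolar gap = measured − calculated = 320 − 318.6 = 1.4 mOsm/kg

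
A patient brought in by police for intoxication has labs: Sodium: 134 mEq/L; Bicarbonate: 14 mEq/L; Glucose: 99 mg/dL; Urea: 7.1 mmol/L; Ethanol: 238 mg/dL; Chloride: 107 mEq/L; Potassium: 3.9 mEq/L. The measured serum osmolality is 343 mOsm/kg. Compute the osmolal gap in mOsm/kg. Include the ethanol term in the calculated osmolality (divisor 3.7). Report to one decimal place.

Calculated osmolality = 2·Na + glucose/18 + urea + ethanol/3.7
= 2·134 + 99/18 + 7.1 + 238/3.7
= 268 + 5.50 + 7.10 + 64.32
= 344.92 mOsm/kg ≈ 344.9 mOsm/kg
Osmolar gap = measured − calculated = 343 − 344.9 = -1.9 mOsm/kg

-1.9 mOsm/kg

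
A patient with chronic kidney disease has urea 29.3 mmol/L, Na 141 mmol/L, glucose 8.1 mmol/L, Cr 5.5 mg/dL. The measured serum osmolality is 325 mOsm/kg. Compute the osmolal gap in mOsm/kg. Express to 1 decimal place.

Calculated osmolality = 2·Na + glucose + urea
= 2·141 + 8.1 + 29.3
= 282 + 8.10 + 29.30
= 319.4 mOsm/kg ≈ 319.4 mOsm/kg
Osmolar gap = measured − calculated = 325 − 319.4 = 5.6 mOsm/kg

5.6 mOsm/kg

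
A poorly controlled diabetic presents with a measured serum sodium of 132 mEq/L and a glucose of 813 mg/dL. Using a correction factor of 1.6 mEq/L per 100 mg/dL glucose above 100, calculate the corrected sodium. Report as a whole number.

Corrected Na = measured Na + 1.6 · (glucose − 100)/100
= 132 + 1.6 · (813 − 100)/100
= 132 + 11.4
= 143.4 mEq/L

143 mEq/L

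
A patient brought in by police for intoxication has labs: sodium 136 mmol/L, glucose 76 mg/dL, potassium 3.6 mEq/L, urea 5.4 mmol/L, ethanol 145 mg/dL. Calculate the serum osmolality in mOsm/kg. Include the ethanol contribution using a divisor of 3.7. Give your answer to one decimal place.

Calculated osmolality = 2·Na + glucose/18 + urea + ethanol/3.7
= 2·136 + 76/18 + 5.4 + 145/3.7
= 272 + 4.22 + 5.40 + 39.19
= 320.81 mOsm/kg

320.8 mOsm/kg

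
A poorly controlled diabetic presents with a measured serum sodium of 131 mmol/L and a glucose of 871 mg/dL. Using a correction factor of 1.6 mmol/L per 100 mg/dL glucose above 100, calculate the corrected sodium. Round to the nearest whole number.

143 mmol/L

Corrected Na = measured Na + 1.6 · (glucose − 100)/100
= 131 + 1.6 · (871 − 100)/100
= 131 + 12.3
= 143.3 mmol/L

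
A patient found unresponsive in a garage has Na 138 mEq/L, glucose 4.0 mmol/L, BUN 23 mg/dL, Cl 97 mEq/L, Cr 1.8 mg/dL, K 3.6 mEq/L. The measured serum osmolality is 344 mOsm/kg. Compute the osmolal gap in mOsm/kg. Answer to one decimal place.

Calculated osmolality = 2·Na + glucose + BUN/2.8
= 2·138 + 4 + 23/2.8
= 276 + 4 + 8.21
= 288.21 mOsm/kg ≈ 288.2 mOsm/kg
Osmolar gap = measured − calculated = 344 − 288.2 = 55.8 mOsm/kg

55.8 mOsm/kg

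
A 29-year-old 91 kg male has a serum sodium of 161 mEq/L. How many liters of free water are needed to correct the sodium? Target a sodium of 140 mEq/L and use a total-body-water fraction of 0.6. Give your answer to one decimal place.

8.2 L

TBW = 0.6 · 91 = 54.6 L
Free water deficit = TBW · (Na/140 − 1)
= 54.6 · (161/140 − 1)
= 54.6 · 0.15
= 8.19 L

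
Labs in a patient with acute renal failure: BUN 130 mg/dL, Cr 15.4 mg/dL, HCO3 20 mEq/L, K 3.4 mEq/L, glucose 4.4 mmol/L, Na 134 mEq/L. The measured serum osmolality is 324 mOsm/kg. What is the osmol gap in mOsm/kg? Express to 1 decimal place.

5.2 mOsm/kg

Calculated osmolality = 2·Na + glucose + BUN/2.8
= 2·134 + 4.4 + 130/2.8
= 268 + 4.40 + 46.43
= 318.83 mOsm/kg ≈ 318.8 mOsm/kg
Osmolar gap = measured − calculated = 324 − 318.8 = 5.2 mOsm/kg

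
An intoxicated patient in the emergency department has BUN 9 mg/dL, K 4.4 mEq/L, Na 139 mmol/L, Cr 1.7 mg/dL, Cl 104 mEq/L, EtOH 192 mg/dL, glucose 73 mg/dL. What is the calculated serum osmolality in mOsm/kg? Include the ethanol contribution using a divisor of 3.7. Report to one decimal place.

337.2 mOsm/kg

Calculated osmolality = 2·Na + glucose/18 + BUN/2.8 + ethanol/3.7
= 2·139 + 73/18 + 9/2.8 + 192/3.7
= 278 + 4.06 + 3.21 + 51.89
= 337.16 mOsm/kg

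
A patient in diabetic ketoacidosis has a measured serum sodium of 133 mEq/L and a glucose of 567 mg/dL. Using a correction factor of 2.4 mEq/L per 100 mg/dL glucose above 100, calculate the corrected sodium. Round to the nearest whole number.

144 mEq/L

Corrected Na = measured Na + 2.4 · (glucose − 100)/100
= 133 + 2.4 · (567 − 100)/100
= 133 + 11.2
= 144.2 mEq/L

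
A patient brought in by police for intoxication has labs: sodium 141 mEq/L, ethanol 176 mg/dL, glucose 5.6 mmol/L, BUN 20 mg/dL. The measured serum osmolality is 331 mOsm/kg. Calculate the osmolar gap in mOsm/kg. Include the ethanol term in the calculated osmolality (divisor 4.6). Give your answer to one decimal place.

-2.0 mOsm/kg

Calculated osmolality = 2·Na + glucose + BUN/2.8 + ethanol/4.6
= 2·141 + 5.6 + 20/2.8 + 176/4.6
= 282 + 5.60 + 7.14 + 38.26
= 333 mOsm/kg ≈ 333.0 mOsm/kg
Osmolar gap = measured − calculated = 331 − 333.0 = -2.0 mOsm/kg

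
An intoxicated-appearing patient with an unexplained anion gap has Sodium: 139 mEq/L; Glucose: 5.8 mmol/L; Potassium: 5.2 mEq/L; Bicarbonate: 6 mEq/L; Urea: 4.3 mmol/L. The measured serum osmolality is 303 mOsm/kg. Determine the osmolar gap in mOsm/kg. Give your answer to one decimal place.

Calculated osmolality = 2·Na + glucose + urea
= 2·139 + 5.8 + 4.3
= 278 + 5.80 + 4.30
= 288.1 mOsm/kg ≈ 288.1 mOsm/kg
Osmolar gap = measured − calculated = 303 − 288.1 = 14.9 mOsm/kg

14.9 mOsm/kg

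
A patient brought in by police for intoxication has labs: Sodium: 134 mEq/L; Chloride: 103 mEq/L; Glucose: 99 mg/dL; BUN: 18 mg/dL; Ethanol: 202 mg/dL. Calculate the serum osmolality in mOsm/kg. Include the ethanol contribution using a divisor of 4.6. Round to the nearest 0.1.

323.8 mOsm/kg

Calculated osmolality = 2·Na + glucose/18 + BUN/2.8 + ethanol/4.6
= 2·134 + 99/18 + 18/2.8 + 202/4.6
= 268 + 5.50 + 6.43 + 43.91
= 323.84 mOsm/kg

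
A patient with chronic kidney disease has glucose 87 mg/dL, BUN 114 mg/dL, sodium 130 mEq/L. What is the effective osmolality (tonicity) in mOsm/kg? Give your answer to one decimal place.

264.8 mOsm/kg

Effective osmolality excludes urea (freely permeant across cell membranes):
2·Na + glucose/18
= 2·130 + 87/18
= 260 + 4.83
= 264.83 mOsm/kg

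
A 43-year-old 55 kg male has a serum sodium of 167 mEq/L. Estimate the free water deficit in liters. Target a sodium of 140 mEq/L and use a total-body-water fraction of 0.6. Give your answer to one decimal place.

6.4 L

TBW = 0.6 · 55 = 33 L
Free water deficit = TBW · (Na/140 − 1)
= 33 · (167/140 − 1)
= 33 · 0.1929
= 6.37 L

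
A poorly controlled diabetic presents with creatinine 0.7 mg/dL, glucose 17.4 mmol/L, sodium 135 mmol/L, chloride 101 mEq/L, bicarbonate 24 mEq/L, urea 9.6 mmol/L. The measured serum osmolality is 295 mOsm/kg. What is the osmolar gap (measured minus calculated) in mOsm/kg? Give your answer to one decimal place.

-2.0 mOsm/kg

Calculated osmolality = 2·Na + glucose + urea
= 2·135 + 17.4 + 9.6
= 270 + 17.40 + 9.60
= 297 mOsm/kg ≈ 297.0 mOsm/kg
Osmolar gap = measured − calculated = 295 − 297.0 = -2.0 mOsm/kg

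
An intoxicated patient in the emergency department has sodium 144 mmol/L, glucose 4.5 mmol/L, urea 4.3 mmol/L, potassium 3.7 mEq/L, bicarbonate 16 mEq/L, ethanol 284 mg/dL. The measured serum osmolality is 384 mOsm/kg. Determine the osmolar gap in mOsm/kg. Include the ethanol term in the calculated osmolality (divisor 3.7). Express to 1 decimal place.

10.4 mOsm/kg

Calculated osmolality = 2·Na + glucose + urea + ethanol/3.7
= 2·144 + 4.5 + 4.3 + 284/3.7
= 288 + 4.50 + 4.30 + 76.76
= 373.56 mOsm/kg ≈ 373.6 mOsm/kg
Osmolar gap = measured − calculated = 384 − 373.6 = 10.4 mOsm/kg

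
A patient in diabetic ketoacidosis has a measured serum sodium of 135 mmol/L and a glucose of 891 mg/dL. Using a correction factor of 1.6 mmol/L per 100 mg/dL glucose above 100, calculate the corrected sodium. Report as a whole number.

Corrected Na = measured Na + 1.6 · (glucose − 100)/100
= 135 + 1.6 · (891 − 100)/100
= 135 + 12.7
= 147.7 mmol/L

148 mmol/L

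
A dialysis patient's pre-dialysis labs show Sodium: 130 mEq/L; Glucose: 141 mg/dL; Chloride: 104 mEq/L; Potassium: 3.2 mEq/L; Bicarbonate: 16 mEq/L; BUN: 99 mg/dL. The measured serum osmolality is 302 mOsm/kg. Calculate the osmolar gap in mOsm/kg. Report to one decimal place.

Calculated osmolality = 2·Na + glucose/18 + BUN/2.8
= 2·130 + 141/18 + 99/2.8
= 260 + 7.83 + 35.36
= 303.19 mOsm/kg ≈ 303.2 mOsm/kg
Osmolar gap = measured − calculated = 302 − 303.2 = -1.2 mOsm/kg

-1.2 mOsm/kg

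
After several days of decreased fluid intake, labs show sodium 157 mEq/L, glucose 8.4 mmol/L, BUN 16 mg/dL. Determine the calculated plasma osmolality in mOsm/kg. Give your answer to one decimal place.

328.1 mOsm/kg

Calculated osmolality = 2·Na + glucose + BUN/2.8
= 2·157 + 8.4 + 16/2.8
= 314 + 8.40 + 5.71
= 328.11 mOsm/kg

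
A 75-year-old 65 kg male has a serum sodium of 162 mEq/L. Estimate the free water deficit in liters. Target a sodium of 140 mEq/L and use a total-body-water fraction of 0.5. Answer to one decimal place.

TBW = 0.5 · 65 = 32.5 L
Free water deficit = TBW · (Na/140 − 1)
= 32.5 · (162/140 − 1)
= 32.5 · 0.1571
= 5.11 L

5.1 L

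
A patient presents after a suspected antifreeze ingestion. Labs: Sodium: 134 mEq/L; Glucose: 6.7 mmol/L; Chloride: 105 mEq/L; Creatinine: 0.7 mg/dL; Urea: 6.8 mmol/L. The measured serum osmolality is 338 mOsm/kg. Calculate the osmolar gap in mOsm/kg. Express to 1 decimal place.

56.5 mOsm/kg

Calculated osmolality = 2·Na + glucose + urea
= 2·134 + 6.7 + 6.8
= 268 + 6.70 + 6.80
= 281.5 mOsm/kg ≈ 281.5 mOsm/kg
Osmolar gap = measured − calculated = 338 − 281.5 = 56.5 mOsm/kg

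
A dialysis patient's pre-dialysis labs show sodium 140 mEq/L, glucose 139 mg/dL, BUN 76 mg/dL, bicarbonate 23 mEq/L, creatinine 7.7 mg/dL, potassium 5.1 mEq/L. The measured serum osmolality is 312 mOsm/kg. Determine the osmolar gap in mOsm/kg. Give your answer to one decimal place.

-2.9 mOsm/kg

Calculated osmolality = 2·Na + glucose/18 + BUN/2.8
= 2·140 + 139/18 + 76/2.8
= 280 + 7.72 + 27.14
= 314.86 mOsm/kg ≈ 314.9 mOsm/kg
Osmolar gap = measured − calculated = 312 − 314.9 = -2.9 mOsm/kg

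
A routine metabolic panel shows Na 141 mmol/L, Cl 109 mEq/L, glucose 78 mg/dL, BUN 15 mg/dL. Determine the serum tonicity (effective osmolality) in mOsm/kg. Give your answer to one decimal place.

Effective osmolality excludes urea (freely permeant across cell membranes):
2·Na + glucose/18
= 2·141 + 78/18
= 282 + 4.33
= 286.33 mOsm/kg

286.3 mOsm/kg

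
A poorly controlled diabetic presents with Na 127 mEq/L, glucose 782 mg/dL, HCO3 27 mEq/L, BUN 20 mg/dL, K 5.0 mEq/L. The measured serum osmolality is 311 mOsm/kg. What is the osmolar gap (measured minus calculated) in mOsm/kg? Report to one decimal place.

6.4 mOsm/kg

Calculated osmolality = 2·Na + glucose/18 + BUN/2.8
= 2·127 + 782/18 + 20/2.8
= 254 + 43.44 + 7.14
= 304.58 mOsm/kg ≈ 304.6 mOsm/kg
Osmolar gap = measured − calculated = 311 − 304.6 = 6.4 mOsm/kg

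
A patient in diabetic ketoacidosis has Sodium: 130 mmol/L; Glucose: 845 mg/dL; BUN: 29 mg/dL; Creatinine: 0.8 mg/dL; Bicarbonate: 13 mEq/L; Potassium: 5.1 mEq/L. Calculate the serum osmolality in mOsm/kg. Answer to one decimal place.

317.3 mOsm/kg

Calculated osmolality = 2·Na + glucose/18 + BUN/2.8
= 2·130 + 845/18 + 29/2.8
= 260 + 46.94 + 10.36
= 317.3 mOsm/kg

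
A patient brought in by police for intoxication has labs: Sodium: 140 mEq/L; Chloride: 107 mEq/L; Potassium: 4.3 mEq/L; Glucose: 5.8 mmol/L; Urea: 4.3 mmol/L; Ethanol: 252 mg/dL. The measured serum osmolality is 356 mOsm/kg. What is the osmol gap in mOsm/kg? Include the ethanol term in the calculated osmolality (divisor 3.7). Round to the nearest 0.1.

Calculated osmolality = 2·Na + glucose + urea + ethanol/3.7
= 2·140 + 5.8 + 4.3 + 252/3.7
= 280 + 5.80 + 4.30 + 68.11
= 358.21 mOsm/kg ≈ 358.2 mOsm/kg
Osmolar gap = measured − calculated = 356 − 358.2 = -2.2 mOsm/kg

-2.2 mOsm/kg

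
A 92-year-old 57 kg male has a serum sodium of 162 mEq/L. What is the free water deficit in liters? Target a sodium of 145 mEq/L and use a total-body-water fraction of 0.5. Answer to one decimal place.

TBW = 0.5 · 57 = 28.5 L
Free water deficit = TBW · (Na/145 − 1)
= 28.5 · (162/145 − 1)
= 28.5 · 0.1172
= 3.34 L

3.3 L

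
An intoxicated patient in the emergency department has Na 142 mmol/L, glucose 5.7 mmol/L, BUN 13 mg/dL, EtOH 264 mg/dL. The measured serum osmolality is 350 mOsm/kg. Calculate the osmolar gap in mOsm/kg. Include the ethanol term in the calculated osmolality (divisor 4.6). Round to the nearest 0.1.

-1.7 mOsm/kg

Calculated osmolality = 2·Na + glucose + BUN/2.8 + ethanol/4.6
= 2·142 + 5.7 + 13/2.8 + 264/4.6
= 284 + 5.70 + 4.64 + 57.39
= 351.73 mOsm/kg ≈ 351.7 mOsm/kg
Osmolar gap = measured − calculated = 350 − 351.7 = -1.7 mOsm/kg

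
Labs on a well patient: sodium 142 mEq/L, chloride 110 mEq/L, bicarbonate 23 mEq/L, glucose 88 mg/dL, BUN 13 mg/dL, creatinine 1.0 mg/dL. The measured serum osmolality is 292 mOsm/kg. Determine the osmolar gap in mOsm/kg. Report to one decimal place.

-1.5 mOsm/kg

Calculated osmolality = 2·Na + glucose/18 + BUN/2.8
= 2·142 + 88/18 + 13/2.8
= 284 + 4.89 + 4.64
= 293.53 mOsm/kg ≈ 293.5 mOsm/kg
Osmolar gap = measured − calculated = 292 − 293.5 = -1.5 mOsm/kg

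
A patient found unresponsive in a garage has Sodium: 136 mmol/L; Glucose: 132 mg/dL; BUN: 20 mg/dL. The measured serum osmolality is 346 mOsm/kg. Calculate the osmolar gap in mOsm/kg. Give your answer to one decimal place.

59.5 mOsm/kg

Calculated osmolality = 2·Na + glucose/18 + BUN/2.8
= 2·136 + 132/18 + 20/2.8
= 272 + 7.33 + 7.14
= 286.47 mOsm/kg ≈ 286.5 mOsm/kg
Osmolar gap = measured − calculated = 346 − 286.5 = 59.5 mOsm/kg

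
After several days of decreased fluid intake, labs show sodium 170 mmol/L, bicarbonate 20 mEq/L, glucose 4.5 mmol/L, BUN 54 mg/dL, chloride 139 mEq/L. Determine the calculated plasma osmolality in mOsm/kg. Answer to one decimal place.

363.8 mOsm/kg

Calculated osmolality = 2·Na + glucose + BUN/2.8
= 2·170 + 4.5 + 54/2.8
= 340 + 4.50 + 19.29
= 363.79 mOsm/kg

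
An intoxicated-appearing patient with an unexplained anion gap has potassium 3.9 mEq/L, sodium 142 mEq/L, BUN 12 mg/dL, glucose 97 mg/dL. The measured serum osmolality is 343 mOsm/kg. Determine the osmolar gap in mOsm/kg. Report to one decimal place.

Calculated osmolality = 2·Na + glucose/18 + BUN/2.8
= 2·142 + 97/18 + 12/2.8
= 284 + 5.39 + 4.29
= 293.68 mOsm/kg ≈ 293.7 mOsm/kg
Osmolar gap = measured − calculated = 343 − 293.7 = 49.3 mOsm/kg

49.3 mOsm/kg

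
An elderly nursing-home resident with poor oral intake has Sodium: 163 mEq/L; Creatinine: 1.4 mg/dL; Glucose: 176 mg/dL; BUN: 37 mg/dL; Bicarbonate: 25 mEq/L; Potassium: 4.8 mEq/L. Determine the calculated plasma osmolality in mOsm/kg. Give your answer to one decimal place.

349.0 mOsm/kg

Calculated osmolality = 2·Na + glucose/18 + BUN/2.8
= 2·163 + 176/18 + 37/2.8
= 326 + 9.78 + 13.21
= 348.99 mOsm/kg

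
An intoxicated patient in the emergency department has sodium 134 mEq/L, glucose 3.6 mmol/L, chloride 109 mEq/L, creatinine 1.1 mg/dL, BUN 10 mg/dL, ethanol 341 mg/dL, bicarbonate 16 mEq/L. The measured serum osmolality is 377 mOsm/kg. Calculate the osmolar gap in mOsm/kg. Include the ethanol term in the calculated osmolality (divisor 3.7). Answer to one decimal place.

Calculated osmolality = 2·Na + glucose + BUN/2.8 + ethanol/3.7
= 2·134 + 3.6 + 10/2.8 + 341/3.7
= 268 + 3.60 + 3.57 + 92.16
= 367.33 mOsm/kg ≈ 367.3 mOsm/kg
Osmolar gap = measured − calculated = 377 − 367.3 = 9.7 mOsm/kg

9.7 mOsm/kg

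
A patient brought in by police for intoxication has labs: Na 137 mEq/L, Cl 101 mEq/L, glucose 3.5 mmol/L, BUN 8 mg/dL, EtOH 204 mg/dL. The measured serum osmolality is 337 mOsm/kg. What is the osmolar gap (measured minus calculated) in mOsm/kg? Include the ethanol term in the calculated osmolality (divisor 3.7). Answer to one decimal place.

Calculated osmolality = 2·Na + glucose + BUN/2.8 + ethanol/3.7
= 2·137 + 3.5 + 8/2.8 + 204/3.7
= 274 + 3.50 + 2.86 + 55.14
= 335.5 mOsm/kg ≈ 335.5 mOsm/kg
Osmolar gap = measured − calculated = 337 − 335.5 = 1.5 mOsm/kg

1.5 mOsm/kg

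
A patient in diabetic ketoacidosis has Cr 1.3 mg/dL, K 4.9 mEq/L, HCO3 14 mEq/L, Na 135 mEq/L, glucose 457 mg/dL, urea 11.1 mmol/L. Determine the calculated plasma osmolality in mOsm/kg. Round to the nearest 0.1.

Calculated osmolality = 2·Na + glucose/18 + urea
= 2·135 + 457/18 + 11.1
= 270 + 25.39 + 11.10
= 306.49 mOsm/kg

306.5 mOsm/kg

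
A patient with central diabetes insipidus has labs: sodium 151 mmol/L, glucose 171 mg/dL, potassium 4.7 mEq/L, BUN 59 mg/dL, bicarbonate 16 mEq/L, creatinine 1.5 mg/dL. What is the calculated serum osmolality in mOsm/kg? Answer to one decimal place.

332.6 mOsm/kg

Calculated osmolality = 2·Na + glucose/18 + BUN/2.8
= 2·151 + 171/18 + 59/2.8
= 302 + 9.50 + 21.07
= 332.57 mOsm/kg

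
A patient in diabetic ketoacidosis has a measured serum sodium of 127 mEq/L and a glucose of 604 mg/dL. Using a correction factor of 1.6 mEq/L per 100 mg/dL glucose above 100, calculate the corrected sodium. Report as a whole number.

135 mEq/L

Corrected Na = measured Na + 1.6 · (glucose − 100)/100
= 127 + 1.6 · (604 − 100)/100
= 127 + 8.1
= 135.1 mEq/L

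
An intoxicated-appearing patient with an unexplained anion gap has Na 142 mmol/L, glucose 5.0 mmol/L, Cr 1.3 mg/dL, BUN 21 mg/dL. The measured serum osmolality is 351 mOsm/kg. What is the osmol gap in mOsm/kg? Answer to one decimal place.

Calculated osmolality = 2·Na + glucose + BUN/2.8
= 2·142 + 5 + 21/2.8
= 284 + 5 + 7.50
= 296.5 mOsm/kg ≈ 296.5 mOsm/kg
Osmolar gap = measured − calculated = 351 − 296.5 = 54.5 mOsm/kg

54.5 mOsm/kg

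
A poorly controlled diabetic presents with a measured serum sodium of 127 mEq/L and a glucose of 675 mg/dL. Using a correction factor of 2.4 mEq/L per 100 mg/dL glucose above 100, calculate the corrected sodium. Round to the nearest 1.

Corrected Na = measured Na + 2.4 · (glucose − 100)/100
= 127 + 2.4 · (675 − 100)/100
= 127 + 13.8
= 140.8 mEq/L

141 mEq/L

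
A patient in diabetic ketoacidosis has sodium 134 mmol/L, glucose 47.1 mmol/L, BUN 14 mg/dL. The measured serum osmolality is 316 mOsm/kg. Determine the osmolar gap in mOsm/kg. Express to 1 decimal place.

Calculated osmolality = 2·Na + glucose + BUN/2.8
= 2·134 + 47.1 + 14/2.8
= 268 + 47.10 + 5
= 320.1 mOsm/kg ≈ 320.1 mOsm/kg
Osmolar gap = measured − calculated = 316 − 320.1 = -4.1 mOsm/kg

-4.1 mOsm/kg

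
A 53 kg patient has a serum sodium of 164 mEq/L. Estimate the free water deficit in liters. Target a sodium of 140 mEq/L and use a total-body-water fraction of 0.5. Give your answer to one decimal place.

TBW = 0.5 · 53 = 26.5 L
Free water deficit = TBW · (Na/140 − 1)
= 26.5 · (164/140 − 1)
= 26.5 · 0.1714
= 4.54 L

4.5 L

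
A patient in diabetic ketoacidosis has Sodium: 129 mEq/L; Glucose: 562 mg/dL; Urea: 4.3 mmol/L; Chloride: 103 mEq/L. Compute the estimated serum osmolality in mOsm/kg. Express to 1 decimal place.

Calculated osmolality = 2·Na + glucose/18 + urea
= 2·129 + 562/18 + 4.3
= 258 + 31.22 + 4.30
= 293.52 mOsm/kg

293.5 mOsm/kg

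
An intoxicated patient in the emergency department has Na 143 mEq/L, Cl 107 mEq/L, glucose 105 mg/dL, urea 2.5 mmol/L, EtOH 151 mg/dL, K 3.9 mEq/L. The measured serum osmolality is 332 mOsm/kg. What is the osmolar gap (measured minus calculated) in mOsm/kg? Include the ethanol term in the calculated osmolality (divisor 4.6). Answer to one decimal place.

4.8 mOsm/kg

Calculated osmolality = 2·Na + glucose/18 + urea + ethanol/4.6
= 2·143 + 105/18 + 2.5 + 151/4.6
= 286 + 5.83 + 2.50 + 32.83
= 327.16 mOsm/kg ≈ 327.2 mOsm/kg
Osmolar gap = measured − calculated = 332 − 327.2 = 4.8 mOsm/kg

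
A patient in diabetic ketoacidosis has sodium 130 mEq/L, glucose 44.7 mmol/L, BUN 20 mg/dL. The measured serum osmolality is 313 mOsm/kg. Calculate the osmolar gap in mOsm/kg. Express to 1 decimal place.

Calculated osmolality = 2·Na + glucose + BUN/2.8
= 2·130 + 44.7 + 20/2.8
= 260 + 44.70 + 7.14
= 311.84 mOsm/kg ≈ 311.8 mOsm/kg
Osmolar gap = measured − calculated = 313 − 311.8 = 1.2 mOsm/kg

1.2 mOsm/kg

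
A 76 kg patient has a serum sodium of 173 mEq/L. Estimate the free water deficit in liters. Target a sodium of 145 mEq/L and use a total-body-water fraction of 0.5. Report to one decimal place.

7.3 L

TBW = 0.5 · 76 = 38 L
Free water deficit = TBW · (Na/145 − 1)
= 38 · (173/145 − 1)
= 38 · 0.1931
= 7.34 L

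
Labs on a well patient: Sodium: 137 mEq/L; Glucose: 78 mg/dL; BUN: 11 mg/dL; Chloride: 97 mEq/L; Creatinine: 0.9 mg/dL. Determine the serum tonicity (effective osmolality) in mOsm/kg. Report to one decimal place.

Effective osmolality excludes urea (freely permeant across cell membranes):
2·Na + glucose/18
= 2·137 + 78/18
= 274 + 4.33
= 278.33 mOsm/kg

278.3 mOsm/kg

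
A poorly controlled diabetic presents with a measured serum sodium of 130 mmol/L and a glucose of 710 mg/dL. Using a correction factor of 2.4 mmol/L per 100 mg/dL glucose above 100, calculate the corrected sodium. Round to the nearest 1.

Corrected Na = measured Na + 2.4 · (glucose − 100)/100
= 130 + 2.4 · (710 − 100)/100
= 130 + 14.6
= 144.6 mmol/L

145 mmol/L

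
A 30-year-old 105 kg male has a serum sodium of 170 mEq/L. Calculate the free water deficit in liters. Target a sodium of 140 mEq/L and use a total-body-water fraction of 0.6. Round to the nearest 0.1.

TBW = 0.6 · 105 = 63 L
Free water deficit = TBW · (Na/140 − 1)
= 63 · (170/140 − 1)
= 63 · 0.2143
= 13.5 L

13.5 L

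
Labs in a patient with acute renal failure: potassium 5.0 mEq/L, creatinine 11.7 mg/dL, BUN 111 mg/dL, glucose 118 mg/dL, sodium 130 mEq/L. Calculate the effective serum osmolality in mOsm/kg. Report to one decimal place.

Effective osmolality excludes urea (freely permeant across cell membranes):
2·Na + glucose/18
= 2·130 + 118/18
= 260 + 6.56
= 266.56 mOsm/kg

266.6 mOsm/kg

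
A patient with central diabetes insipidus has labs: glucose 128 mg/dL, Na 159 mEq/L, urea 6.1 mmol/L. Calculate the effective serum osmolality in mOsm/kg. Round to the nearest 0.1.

325.1 mOsm/kg

Effective osmolality excludes urea (freely permeant across cell membranes):
2·Na + glucose/18
= 2·159 + 128/18
= 318 + 7.11
= 325.11 mOsm/kg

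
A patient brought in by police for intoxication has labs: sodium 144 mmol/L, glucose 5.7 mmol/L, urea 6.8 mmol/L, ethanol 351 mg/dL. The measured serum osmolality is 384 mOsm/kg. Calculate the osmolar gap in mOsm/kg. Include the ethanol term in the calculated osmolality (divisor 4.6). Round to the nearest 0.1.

7.2 mOsm/kg

Calculated osmolality = 2·Na + glucose + urea + ethanol/4.6
= 2·144 + 5.7 + 6.8 + 351/4.6
= 288 + 5.70 + 6.80 + 76.30
= 376.8 mOsm/kg ≈ 376.8 mOsm/kg
Osmolar gap = measured − calculated = 384 − 376.8 = 7.2 mOsm/kg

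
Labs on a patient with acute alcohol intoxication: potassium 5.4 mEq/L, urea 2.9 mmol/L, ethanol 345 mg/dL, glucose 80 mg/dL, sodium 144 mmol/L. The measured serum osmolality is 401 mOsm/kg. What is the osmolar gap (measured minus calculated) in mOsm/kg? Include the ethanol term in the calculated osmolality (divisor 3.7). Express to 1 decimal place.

12.4 mOsm/kg

Calculated osmolality = 2·Na + glucose/18 + urea + ethanol/3.7
= 2·144 + 80/18 + 2.9 + 345/3.7
= 288 + 4.44 + 2.90 + 93.24
= 388.58 mOsm/kg ≈ 388.6 mOsm/kg
Osmolar gap = measured − calculated = 401 − 388.6 = 12.4 mOsm/kg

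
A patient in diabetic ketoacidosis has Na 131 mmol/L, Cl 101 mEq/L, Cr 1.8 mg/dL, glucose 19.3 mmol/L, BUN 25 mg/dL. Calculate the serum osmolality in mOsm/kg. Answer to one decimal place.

Calculated osmolality = 2·Na + glucose + BUN/2.8
= 2·131 + 19.3 + 25/2.8
= 262 + 19.30 + 8.93
= 290.23 mOsm/kg

290.2 mOsm/kg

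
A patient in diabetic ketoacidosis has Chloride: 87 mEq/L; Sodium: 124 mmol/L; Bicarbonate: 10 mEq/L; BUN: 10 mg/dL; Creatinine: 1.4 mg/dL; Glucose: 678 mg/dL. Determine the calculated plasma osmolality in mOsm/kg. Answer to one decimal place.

Calculated osmolality = 2·Na + glucose/18 + BUN/2.8
= 2·124 + 678/18 + 10/2.8
= 248 + 37.67 + 3.57
= 289.24 mOsm/kg

289.2 mOsm/kg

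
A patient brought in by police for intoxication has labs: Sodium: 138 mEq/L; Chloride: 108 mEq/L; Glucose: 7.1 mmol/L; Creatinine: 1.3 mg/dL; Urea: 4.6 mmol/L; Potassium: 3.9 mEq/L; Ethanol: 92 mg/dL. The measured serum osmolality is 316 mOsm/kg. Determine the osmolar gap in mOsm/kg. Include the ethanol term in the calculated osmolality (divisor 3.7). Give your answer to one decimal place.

3.4 mOsm/kg

Calculated osmolality = 2·Na + glucose + urea + ethanol/3.7
= 2·138 + 7.1 + 4.6 + 92/3.7
= 276 + 7.10 + 4.60 + 24.86
= 312.56 mOsm/kg ≈ 312.6 mOsm/kg
Osmolar gap = measured − calculated = 316 − 312.6 = 3.4 mOsm/kg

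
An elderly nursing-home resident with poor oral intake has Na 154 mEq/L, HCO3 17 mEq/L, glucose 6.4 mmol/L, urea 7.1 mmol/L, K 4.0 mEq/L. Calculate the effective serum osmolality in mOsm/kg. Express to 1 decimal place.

314.4 mOsm/kg

Effective osmolality excludes urea (freely permeant across cell membranes):
2·Na + glucose
= 2·154 + 6.4
= 308 + 6.4
= 314.4 mOsm/kg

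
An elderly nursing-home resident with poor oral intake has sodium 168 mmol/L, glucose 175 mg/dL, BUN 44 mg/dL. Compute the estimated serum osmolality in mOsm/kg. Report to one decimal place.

361.4 mOsm/kg

Calculated osmolality = 2·Na + glucose/18 + BUN/2.8
= 2·168 + 175/18 + 44/2.8
= 336 + 9.72 + 15.71
= 361.43 mOsm/kg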